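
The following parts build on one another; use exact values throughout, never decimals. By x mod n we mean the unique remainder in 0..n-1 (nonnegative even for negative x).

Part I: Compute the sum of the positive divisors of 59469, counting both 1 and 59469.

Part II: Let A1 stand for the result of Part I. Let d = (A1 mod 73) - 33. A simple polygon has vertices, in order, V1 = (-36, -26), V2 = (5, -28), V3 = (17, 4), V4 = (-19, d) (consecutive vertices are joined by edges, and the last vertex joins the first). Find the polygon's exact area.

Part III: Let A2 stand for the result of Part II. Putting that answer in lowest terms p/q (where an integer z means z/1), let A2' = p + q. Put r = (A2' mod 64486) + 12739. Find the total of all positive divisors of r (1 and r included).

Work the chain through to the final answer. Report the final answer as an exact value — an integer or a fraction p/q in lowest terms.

Part I: 59469 = 3 * 43 * 461; sigma = (1 + 3) * (1 + 43) * (1 + 461) = 4 * 44 * 462 = 81312; answer 81312
Part II: A1 = 81312; d = 30; cross terms: (-36*-28 - 5*-26)=1138, (5*4 - 17*-28)=496, (17*30 - -19*4)=586, (-19*-26 - -36*30)=1574; twice the area = |3794| = 3794; area = 1897; answer 1897
Part III: A2 = 1897; threaded value p + q = 1898; r = 14637; 14637 = 3 * 7 * 17 * 41; sigma = (1 + 3) * (1 + 7) * (1 + 17) * (1 + 41) = 4 * 8 * 18 * 42 = 24192; answer 24192

24192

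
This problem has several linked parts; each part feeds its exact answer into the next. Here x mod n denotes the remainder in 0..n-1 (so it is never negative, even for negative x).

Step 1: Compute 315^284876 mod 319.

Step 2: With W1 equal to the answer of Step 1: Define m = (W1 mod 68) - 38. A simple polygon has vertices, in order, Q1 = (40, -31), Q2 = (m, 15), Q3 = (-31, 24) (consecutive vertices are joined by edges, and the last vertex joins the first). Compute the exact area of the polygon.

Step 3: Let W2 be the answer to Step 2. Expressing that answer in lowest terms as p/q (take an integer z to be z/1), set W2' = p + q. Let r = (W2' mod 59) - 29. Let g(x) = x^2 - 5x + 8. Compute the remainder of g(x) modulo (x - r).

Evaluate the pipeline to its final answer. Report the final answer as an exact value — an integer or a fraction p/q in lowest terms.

Step 1: squarings mod 319: 315^1=315, 315^2=16, 315^4=256, 315^8=141, 315^16=103, 315^32=82, 315^64=25, 315^128=306, 315^256=169, 315^512=170, 315^1024=190, 315^2048=53, 315^4096=257, 315^8192=16, 315^16384=256, 315^32768=141, 315^65536=103, 315^131072=82, 315^262144=25; 315^284876 = 315^4 * 315^8 * 315^64 * 315^128 * 315^2048 * 315^4096 * 315^16384 * 315^262144 = 169 (mod 319); answer 169
Step 2: W1 = 169; m = -5; cross terms: (40*15 - -5*-31)=445, (-5*24 - -31*15)=345, (-31*-31 - 40*24)=1; twice the area = |791| = 791; area = 791/2; answer 791/2
Step 3: W2 = 791/2; threaded value p + q = 793; r = -3; remainder = value at the root: 1*(-3)^2 - 5*(-3)^1 + 8 = (9) + (15) + (8) = 32; answer 32

32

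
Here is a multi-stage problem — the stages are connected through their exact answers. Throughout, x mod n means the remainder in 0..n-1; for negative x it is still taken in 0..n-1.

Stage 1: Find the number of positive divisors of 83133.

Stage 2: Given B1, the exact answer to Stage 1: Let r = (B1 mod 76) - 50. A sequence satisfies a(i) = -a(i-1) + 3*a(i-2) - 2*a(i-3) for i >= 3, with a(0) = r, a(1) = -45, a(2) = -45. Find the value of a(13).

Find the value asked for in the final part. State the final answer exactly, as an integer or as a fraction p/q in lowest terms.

151311

Stage 1: 83133 = 3^3 * 3079; number of divisors = (3+1) * (1+1) = 8; answer 8
Stage 2: B1 = 8; r = -42; a(3) = -1*(-45) + 3*(-45) - 2*(-42) = -6; iterating: a(3)=-6, a(4)=-39, a(5)=111, a(6)=-216, a(7)=627, a(8)=-1497, a(9)=3810, a(10)=-9555, a(11)=23979, a(12)=-60264, a(13)=151311; answer 151311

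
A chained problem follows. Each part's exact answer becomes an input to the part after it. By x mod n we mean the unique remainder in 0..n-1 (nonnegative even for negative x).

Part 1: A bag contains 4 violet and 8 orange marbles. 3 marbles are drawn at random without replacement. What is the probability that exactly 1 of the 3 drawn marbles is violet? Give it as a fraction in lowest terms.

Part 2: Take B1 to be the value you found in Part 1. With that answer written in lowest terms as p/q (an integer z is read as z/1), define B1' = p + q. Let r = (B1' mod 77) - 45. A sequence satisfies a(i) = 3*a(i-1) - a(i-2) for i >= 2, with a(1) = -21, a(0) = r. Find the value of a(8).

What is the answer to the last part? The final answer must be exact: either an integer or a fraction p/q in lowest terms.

-6024

Part 1: total draws C(12,3) = 220; favorable C(4,1)*C(8,2) = 112; P = 28/55; answer 28/55
Part 2: B1 = 28/55; threaded value p + q = 83; r = -39; a(2) = 3*(-21) - 1*(-39) = -24; iterating: a(2)=-24, a(3)=-51, a(4)=-129, a(5)=-336, a(6)=-879, a(7)=-2301, a(8)=-6024; answer -6024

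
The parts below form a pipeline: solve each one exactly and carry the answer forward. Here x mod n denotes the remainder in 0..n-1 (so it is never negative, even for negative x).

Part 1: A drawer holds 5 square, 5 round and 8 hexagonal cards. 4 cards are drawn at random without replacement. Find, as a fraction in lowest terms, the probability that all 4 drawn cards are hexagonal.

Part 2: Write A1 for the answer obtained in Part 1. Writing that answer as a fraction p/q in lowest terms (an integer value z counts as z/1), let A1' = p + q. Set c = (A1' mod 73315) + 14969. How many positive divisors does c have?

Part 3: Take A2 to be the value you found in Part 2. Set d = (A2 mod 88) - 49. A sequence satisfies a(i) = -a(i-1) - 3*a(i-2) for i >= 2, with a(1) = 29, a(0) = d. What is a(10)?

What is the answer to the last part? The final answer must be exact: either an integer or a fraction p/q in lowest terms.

Part 1: total draws C(18,4) = 3060; favorable C(8,4) = 70; P = 7/306; answer 7/306
Part 2: A1 = 7/306; threaded value p + q = 313; c = 15282; 15282 = 2 * 3^3 * 283; number of divisors = (1+1) * (3+1) * (1+1) = 16; answer 16
Part 3: A2 = 16; d = -33; a(2) = -1*(29) - 3*(-33) = 70; iterating: a(2)=70, a(3)=-157, a(4)=-53, a(5)=524, a(6)=-365, a(7)=-1207, a(8)=2302, a(9)=1319, a(10)=-8225; answer -8225

-8225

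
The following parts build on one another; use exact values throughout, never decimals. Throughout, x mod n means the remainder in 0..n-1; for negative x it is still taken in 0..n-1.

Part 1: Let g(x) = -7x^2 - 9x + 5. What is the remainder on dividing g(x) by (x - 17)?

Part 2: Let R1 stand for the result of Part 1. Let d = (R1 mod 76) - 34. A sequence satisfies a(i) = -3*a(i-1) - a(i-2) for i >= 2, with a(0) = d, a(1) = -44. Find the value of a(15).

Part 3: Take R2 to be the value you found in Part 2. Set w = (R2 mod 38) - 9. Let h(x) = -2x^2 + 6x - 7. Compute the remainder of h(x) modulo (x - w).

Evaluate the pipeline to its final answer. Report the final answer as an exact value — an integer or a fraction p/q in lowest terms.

Part 1: remainder = value at the root: -7*(17)^2 - 9*(17)^1 + 5 = (-2023) + (-153) + (5) = -2171; answer -2171
Part 2: R1 = -2171; d = -1; a(2) = -3*(-44) - 1*(-1) = 133; iterating: a(2)=133, a(3)=-355, a(4)=932, a(5)=-2441, a(6)=6391, a(7)=-16732, a(8)=43805, a(9)=-114683, a(10)=300244, a(11)=-786049, a(12)=2057903, a(13)=-5387660, a(14)=14105077, a(15)=-36927571; answer -36927571
Part 3: R2 = -36927571; w = 22; remainder = value at the root: -2*(22)^2 + 6*(22)^1 - 7 = (-968) + (132) + (-7) = -843; answer -843

-843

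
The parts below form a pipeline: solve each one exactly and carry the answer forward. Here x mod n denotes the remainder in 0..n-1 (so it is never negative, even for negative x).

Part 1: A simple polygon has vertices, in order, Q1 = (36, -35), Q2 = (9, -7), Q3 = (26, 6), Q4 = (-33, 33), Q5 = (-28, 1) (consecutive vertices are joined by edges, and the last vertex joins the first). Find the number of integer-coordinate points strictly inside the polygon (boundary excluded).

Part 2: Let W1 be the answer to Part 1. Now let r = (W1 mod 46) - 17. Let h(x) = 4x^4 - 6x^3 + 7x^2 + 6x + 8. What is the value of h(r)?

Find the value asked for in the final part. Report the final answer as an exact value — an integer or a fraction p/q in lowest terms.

51499

Part 1: cross terms: (36*-7 - 9*-35)=63, (9*6 - 26*-7)=236, (26*33 - -33*6)=1056, (-33*1 - -28*33)=891, (-28*-35 - 36*1)=944; twice the area = |3190| = 3190; area = 1595; boundary points = 1 + 1 + 1 + 1 + 4 = 8; strictly interior points = area - boundary/2 + 1 = 1592; answer 1592
Part 2: W1 = 1592; r = 11; 4*(11)^4 - 6*(11)^3 + 7*(11)^2 + 6*(11)^1 + 8 = (58564) + (-7986) + (847) + (66) + (8) = 51499; answer 51499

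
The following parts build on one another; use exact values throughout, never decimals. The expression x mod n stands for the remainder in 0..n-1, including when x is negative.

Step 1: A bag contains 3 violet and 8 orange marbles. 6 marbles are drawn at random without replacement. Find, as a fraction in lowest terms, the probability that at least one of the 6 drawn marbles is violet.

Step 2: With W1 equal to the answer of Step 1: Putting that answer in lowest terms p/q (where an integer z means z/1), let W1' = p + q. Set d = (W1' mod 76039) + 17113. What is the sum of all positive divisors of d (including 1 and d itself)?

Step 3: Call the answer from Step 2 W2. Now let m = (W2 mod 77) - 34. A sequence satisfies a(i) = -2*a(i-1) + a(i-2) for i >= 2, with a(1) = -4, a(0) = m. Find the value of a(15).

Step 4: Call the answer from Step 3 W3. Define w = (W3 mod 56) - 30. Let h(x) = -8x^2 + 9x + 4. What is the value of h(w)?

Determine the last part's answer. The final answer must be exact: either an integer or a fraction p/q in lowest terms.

-1438

Step 1: total draws C(11,6) = 462; complement C(8,6) = 28; favorable 462 - 28 = 434; P = 31/33; answer 31/33
Step 2: W1 = 31/33; threaded value p + q = 64; d = 17177; 17177 = 89 * 193; sigma = (1 + 89) * (1 + 193) = 90 * 194 = 17460; answer 17460
Step 3: W2 = 17460; m = 24; a(2) = -2*(-4) + 1*(24) = 32; iterating: a(2)=32, a(3)=-68, a(4)=168, a(5)=-404, a(6)=976, a(7)=-2356, a(8)=5688, a(9)=-13732, a(10)=33152, a(11)=-80036, a(12)=193224, a(13)=-466484, a(14)=1126192, a(15)=-2718868; answer -2718868
Step 4: W3 = -2718868; w = 14; -8*(14)^2 + 9*(14)^1 + 4 = (-1568) + (126) + (4) = -1438; answer -1438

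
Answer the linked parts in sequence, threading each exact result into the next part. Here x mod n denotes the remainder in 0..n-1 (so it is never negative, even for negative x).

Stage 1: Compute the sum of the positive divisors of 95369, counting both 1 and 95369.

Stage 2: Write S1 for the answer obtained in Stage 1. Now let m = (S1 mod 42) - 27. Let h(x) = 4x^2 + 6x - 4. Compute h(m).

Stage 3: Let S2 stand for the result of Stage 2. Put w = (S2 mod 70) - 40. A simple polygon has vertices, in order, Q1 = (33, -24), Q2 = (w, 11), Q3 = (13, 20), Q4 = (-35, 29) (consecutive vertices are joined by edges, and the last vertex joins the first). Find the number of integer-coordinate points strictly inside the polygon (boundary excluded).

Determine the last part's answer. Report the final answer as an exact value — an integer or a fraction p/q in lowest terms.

807

Stage 1: 95369 is prime, so its only divisors are 1 and 95369; sigma = 1 + 95369 = 95370; answer 95370
Stage 2: S1 = 95370; m = 3; 4*(3)^2 + 6*(3)^1 - 4 = (36) + (18) + (-4) = 50; answer 50
Stage 3: S2 = 50; w = 10; cross terms: (33*11 - 10*-24)=603, (10*20 - 13*11)=57, (13*29 - -35*20)=1077, (-35*-24 - 33*29)=-117; twice the area = |1620| = 1620; area = 810; boundary points = 1 + 3 + 3 + 1 = 8; strictly interior points = area - boundary/2 + 1 = 807; answer 807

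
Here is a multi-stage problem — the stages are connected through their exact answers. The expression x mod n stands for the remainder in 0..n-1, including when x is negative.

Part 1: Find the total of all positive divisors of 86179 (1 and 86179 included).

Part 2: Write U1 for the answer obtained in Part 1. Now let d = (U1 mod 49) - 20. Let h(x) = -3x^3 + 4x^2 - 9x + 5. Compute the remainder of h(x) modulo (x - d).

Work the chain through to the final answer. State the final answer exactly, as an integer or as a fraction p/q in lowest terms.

-16357

Part 1: 86179 is prime, so its only divisors are 1 and 86179; sigma = 1 + 86179 = 86180; answer 86180
Part 2: U1 = 86180; d = 18; remainder = value at the root: -3*(18)^3 + 4*(18)^2 - 9*(18)^1 + 5 = (-17496) + (1296) + (-162) + (5) = -16357; answer -16357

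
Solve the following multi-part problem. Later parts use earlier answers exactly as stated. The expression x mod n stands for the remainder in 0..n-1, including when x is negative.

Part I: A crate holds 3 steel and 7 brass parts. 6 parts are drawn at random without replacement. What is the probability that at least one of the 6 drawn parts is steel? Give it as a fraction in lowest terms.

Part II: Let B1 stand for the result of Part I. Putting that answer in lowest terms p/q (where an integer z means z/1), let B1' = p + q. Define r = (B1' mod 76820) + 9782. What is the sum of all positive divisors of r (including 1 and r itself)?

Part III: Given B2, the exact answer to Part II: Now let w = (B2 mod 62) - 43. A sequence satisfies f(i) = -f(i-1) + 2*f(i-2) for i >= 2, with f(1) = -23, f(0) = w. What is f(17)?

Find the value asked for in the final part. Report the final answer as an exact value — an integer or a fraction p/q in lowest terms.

436877

Part I: total draws C(10,6) = 210; complement C(7,6) = 7; favorable 210 - 7 = 203; P = 29/30; answer 29/30
Part II: B1 = 29/30; threaded value p + q = 59; r = 9841; 9841 = 13 * 757; sigma = (1 + 13) * (1 + 757) = 14 * 758 = 10612; answer 10612
Part III: B2 = 10612; w = -33; f(2) = -1*(-23) + 2*(-33) = -43; iterating: f(2)=-43, f(3)=-3, f(4)=-83, f(5)=77, f(6)=-243, f(7)=397, f(8)=-883, f(9)=1677, f(10)=-3443, f(11)=6797, f(12)=-13683, f(13)=27277, f(14)=-54643, f(15)=109197, f(16)=-218483, f(17)=436877; answer 436877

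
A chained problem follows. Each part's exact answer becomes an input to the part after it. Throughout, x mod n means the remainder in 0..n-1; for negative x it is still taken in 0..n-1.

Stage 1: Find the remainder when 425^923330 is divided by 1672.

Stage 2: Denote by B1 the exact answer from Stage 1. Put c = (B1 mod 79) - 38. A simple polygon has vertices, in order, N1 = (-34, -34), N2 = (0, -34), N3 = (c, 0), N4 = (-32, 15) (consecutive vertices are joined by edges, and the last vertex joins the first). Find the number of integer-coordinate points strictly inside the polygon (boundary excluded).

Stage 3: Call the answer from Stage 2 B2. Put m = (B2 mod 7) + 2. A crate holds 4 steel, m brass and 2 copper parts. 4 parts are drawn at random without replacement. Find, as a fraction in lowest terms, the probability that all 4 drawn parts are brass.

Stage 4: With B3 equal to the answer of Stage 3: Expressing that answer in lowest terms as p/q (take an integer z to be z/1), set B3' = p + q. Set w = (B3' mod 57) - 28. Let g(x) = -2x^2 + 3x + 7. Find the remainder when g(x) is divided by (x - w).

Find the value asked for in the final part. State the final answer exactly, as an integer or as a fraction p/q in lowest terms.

-97

Stage 1: squarings mod 1672: 425^1=425, 425^2=49, 425^4=729, 425^8=1417, 425^16=1489, 425^32=49, 425^64=729, 425^128=1417, 425^256=1489, 425^512=49, 425^1024=729, 425^2048=1417, 425^4096=1489, 425^8192=49, 425^16384=729, 425^32768=1417, 425^65536=1489, 425^131072=49, 425^262144=729, 425^524288=1417; 425^923330 = 425^2 * 425^64 * 425^128 * 425^512 * 425^1024 * 425^4096 * 425^131072 * 425^262144 * 425^524288 = 353 (mod 1672); answer 353
Stage 2: B1 = 353; c = -1; cross terms: (-34*-34 - 0*-34)=1156, (0*0 - -1*-34)=-34, (-1*15 - -32*0)=-15, (-32*-34 - -34*15)=1598; twice the area = |2705| = 2705; area = 2705/2; boundary points = 34 + 1 + 1 + 1 = 37; strictly interior points = area - boundary/2 + 1 = 1335; answer 1335
Stage 3: B2 = 1335; m = 7; total draws C(13,4) = 715; favorable C(7,4) = 35; P = 7/143; answer 7/143
Stage 4: B3 = 7/143; threaded value p + q = 150; w = 8; remainder = value at the root: -2*(8)^2 + 3*(8)^1 + 7 = (-128) + (24) + (7) = -97; answer -97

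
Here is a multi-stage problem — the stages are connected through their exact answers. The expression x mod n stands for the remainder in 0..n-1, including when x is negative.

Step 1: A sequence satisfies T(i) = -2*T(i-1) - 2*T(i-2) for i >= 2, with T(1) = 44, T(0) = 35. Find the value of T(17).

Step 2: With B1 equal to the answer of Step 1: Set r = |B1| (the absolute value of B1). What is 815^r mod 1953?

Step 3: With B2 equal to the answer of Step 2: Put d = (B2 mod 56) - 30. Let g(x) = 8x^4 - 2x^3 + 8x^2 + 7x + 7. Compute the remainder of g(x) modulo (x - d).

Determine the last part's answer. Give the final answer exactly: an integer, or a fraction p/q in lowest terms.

4967235

Step 1: T(2) = -2*(44) - 2*(35) = -158; iterating: T(2)=-158, T(3)=228, T(4)=-140, T(5)=-176, T(6)=632, T(7)=-912, T(8)=560, T(9)=704, T(10)=-2528, T(11)=3648, T(12)=-2240, T(13)=-2816, T(14)=10112, T(15)=-14592, T(16)=8960, T(17)=11264; answer 11264
Step 2: B1 = 11264; r = 11264; squarings mod 1953: 815^1=815, 815^2=205, 815^4=1012, 815^8=772, 815^16=319, 815^32=205, 815^64=1012, 815^128=772, 815^256=319, 815^512=205, 815^1024=1012, 815^2048=772, 815^4096=319, 815^8192=205; 815^11264 = 815^1024 * 815^2048 * 815^8192 = 1402 (mod 1953); answer 1402
Step 3: B2 = 1402; d = -28; remainder = value at the root: 8*(-28)^4 - 2*(-28)^3 + 8*(-28)^2 + 7*(-28)^1 + 7 = (4917248) + (43904) + (6272) + (-196) + (7) = 4967235; answer 4967235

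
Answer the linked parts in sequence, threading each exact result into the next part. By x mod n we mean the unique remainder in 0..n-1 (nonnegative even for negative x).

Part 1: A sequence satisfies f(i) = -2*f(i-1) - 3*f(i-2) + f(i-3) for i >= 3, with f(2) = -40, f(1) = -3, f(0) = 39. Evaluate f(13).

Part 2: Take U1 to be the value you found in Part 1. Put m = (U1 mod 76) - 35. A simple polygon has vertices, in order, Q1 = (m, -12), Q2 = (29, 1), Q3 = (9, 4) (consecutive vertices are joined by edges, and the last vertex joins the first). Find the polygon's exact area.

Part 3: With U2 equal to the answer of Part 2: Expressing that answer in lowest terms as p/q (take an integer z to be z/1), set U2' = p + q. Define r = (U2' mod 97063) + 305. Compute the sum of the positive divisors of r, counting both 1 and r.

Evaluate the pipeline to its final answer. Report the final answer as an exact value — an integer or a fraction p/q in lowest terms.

Part 1: f(3) = -2*(-40) - 3*(-3) + 1*(39) = 128; iterating: f(3)=128, f(4)=-139, f(5)=-146, f(6)=837, f(7)=-1375, f(8)=93, f(9)=4776, f(10)=-11206, f(11)=8177, f(12)=22040, f(13)=-79817; answer -79817
Part 2: U1 = -79817; m = 24; cross terms: (24*1 - 29*-12)=372, (29*4 - 9*1)=107, (9*-12 - 24*4)=-204; twice the area = |275| = 275; area = 275/2; answer 275/2
Part 3: U2 = 275/2; threaded value p + q = 277; r = 582; 582 = 2 * 3 * 97; sigma = (1 + 2) * (1 + 3) * (1 + 97) = 3 * 4 * 98 = 1176; answer 1176

1176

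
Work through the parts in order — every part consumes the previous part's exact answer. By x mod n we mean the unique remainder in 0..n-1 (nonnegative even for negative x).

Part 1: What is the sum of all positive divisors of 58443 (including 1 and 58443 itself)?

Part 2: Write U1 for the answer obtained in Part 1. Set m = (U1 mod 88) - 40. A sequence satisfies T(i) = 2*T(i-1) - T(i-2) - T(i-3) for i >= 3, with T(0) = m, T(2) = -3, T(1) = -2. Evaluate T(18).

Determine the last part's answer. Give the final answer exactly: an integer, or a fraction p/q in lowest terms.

-243

Part 1: 58443 = 3 * 7 * 11^2 * 23; sigma = (1 + 3) * (1 + 7) * (1 + 11 + 121) * (1 + 23) = 4 * 8 * 133 * 24 = 102144; answer 102144
Part 2: U1 = 102144; m = 24; T(3) = 2*(-3) - 1*(-2) - 1*(24) = -28; iterating: T(3)=-28, T(4)=-51, T(5)=-71, T(6)=-63, T(7)=-4, T(8)=126, T(9)=319, T(10)=516, T(11)=587, T(12)=339, T(13)=-425, T(14)=-1776, T(15)=-3466, T(16)=-4731, T(17)=-4220, T(18)=-243; answer -243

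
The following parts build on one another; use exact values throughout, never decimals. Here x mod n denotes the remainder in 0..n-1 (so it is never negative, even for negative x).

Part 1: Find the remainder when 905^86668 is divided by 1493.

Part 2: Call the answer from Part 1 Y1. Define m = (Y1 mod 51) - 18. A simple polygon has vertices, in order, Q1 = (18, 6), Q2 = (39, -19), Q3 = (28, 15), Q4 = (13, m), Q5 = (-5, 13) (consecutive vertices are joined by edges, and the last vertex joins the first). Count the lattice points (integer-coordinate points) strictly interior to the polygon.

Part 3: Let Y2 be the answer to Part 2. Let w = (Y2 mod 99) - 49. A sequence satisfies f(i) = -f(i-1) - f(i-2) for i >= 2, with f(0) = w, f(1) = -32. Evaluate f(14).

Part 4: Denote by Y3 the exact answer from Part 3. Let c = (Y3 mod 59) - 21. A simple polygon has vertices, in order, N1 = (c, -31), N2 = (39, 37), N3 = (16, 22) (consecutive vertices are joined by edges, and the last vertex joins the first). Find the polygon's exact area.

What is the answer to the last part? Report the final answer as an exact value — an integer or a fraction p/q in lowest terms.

722

Part 1: squarings mod 1493: 905^1=905, 905^2=861, 905^4=793, 905^8=296, 905^16=1022, 905^32=877, 905^64=234, 905^128=1008, 905^256=824, 905^512=1154, 905^1024=1453, 905^2048=107, 905^4096=998, 905^8192=173, 905^16384=69, 905^32768=282, 905^65536=395; 905^86668 = 905^4 * 905^8 * 905^128 * 905^512 * 905^4096 * 905^16384 * 905^65536 = 589 (mod 1493); answer 589
Part 2: Y1 = 589; m = 10; cross terms: (18*-19 - 39*6)=-576, (39*15 - 28*-19)=1117, (28*10 - 13*15)=85, (13*13 - -5*10)=219, (-5*6 - 18*13)=-264; twice the area = |581| = 581; area = 581/2; boundary points = 1 + 1 + 5 + 3 + 1 = 11; strictly interior points = area - boundary/2 + 1 = 286; answer 286
Part 3: Y2 = 286; w = 39; f(2) = -1*(-32) - 1*(39) = -7; iterating: f(2)=-7, f(3)=39, f(4)=-32, f(5)=-7, f(6)=39, f(7)=-32, f(8)=-7, f(9)=39, f(10)=-32, f(11)=-7, f(12)=39, f(13)=-32, f(14)=-7; answer -7
Part 4: Y3 = -7; c = 31; cross terms: (31*37 - 39*-31)=2356, (39*22 - 16*37)=266, (16*-31 - 31*22)=-1178; twice the area = |1444| = 1444; area = 722; answer 722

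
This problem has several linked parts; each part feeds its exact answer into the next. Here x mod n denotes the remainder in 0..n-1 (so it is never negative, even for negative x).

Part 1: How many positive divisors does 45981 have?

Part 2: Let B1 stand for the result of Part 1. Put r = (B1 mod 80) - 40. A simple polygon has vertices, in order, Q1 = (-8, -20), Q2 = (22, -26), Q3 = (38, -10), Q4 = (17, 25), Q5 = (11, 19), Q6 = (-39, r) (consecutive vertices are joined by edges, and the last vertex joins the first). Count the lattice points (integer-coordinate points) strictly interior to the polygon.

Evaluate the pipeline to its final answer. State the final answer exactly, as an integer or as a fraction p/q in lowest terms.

Part 1: 45981 = 3^3 * 13 * 131; number of divisors = (3+1) * (1+1) * (1+1) = 16; answer 16
Part 2: B1 = 16; r = -24; cross terms: (-8*-26 - 22*-20)=648, (22*-10 - 38*-26)=768, (38*25 - 17*-10)=1120, (17*19 - 11*25)=48, (11*-24 - -39*19)=477, (-39*-20 - -8*-24)=588; twice the area = |3649| = 3649; area = 3649/2; boundary points = 6 + 16 + 7 + 6 + 1 + 1 = 37; strictly interior points = area - boundary/2 + 1 = 1807; answer 1807

1807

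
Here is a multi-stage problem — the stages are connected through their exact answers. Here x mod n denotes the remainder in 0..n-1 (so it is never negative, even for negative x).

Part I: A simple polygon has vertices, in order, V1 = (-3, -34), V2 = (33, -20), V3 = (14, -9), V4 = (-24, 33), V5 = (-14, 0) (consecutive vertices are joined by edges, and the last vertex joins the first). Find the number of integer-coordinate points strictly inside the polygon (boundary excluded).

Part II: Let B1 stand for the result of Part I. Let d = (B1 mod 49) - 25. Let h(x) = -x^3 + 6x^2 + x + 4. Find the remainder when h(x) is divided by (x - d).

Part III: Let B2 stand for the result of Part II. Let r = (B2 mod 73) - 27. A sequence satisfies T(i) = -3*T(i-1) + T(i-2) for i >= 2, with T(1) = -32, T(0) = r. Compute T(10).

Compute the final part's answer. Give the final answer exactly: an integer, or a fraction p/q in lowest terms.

Part I: cross terms: (-3*-20 - 33*-34)=1182, (33*-9 - 14*-20)=-17, (14*33 - -24*-9)=246, (-24*0 - -14*33)=462, (-14*-34 - -3*0)=476; twice the area = |2349| = 2349; area = 2349/2; boundary points = 2 + 1 + 2 + 1 + 1 = 7; strictly interior points = area - boundary/2 + 1 = 1172; answer 1172
Part II: B1 = 1172; d = 20; remainder = value at the root: -1*(20)^3 + 6*(20)^2 + 1*(20)^1 + 4 = (-8000) + (2400) + (20) + (4) = -5576; answer -5576
Part III: B2 = -5576; r = 18; T(2) = -3*(-32) + 1*(18) = 114; iterating: T(2)=114, T(3)=-374, T(4)=1236, T(5)=-4082, T(6)=13482, T(7)=-44528, T(8)=147066, T(9)=-485726, T(10)=1604244; answer 1604244

1604244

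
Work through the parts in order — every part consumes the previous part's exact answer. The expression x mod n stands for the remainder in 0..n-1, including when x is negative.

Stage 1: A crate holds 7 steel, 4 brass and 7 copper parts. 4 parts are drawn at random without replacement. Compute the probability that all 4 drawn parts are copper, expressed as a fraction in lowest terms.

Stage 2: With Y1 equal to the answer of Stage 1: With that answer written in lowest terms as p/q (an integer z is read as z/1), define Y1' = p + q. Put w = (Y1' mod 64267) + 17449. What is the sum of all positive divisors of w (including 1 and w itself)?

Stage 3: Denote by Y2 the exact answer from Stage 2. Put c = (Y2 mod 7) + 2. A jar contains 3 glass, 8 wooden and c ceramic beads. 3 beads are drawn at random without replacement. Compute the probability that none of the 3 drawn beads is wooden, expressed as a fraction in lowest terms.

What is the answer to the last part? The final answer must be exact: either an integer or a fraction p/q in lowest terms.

5/143

Stage 1: total draws C(18,4) = 3060; favorable C(7,4) = 35; P = 7/612; answer 7/612
Stage 2: Y1 = 7/612; threaded value p + q = 619; w = 18068; 18068 = 2^2 * 4517; sigma = (1 + 2 + 4) * (1 + 4517) = 7 * 4518 = 31626; answer 31626
Stage 3: Y2 = 31626; c = 2; total draws C(13,3) = 286; favorable C(5,3) = 10; P = 5/143; answer 5/143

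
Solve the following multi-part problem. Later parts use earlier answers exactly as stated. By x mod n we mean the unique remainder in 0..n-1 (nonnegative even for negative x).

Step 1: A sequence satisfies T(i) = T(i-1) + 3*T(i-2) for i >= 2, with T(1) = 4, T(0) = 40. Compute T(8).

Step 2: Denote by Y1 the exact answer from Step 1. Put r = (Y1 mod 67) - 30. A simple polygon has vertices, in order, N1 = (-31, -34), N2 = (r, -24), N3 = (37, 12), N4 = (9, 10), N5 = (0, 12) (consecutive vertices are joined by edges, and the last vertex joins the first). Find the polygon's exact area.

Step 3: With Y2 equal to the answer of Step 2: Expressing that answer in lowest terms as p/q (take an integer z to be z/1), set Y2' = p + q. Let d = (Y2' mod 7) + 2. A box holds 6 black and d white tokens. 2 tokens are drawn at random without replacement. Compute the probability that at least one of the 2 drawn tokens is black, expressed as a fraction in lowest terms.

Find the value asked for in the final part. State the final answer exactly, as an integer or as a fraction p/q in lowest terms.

Step 1: T(2) = 1*(4) + 3*(40) = 124; iterating: T(2)=124, T(3)=136, T(4)=508, T(5)=916, T(6)=2440, T(7)=5188, T(8)=12508; answer 12508
Step 2: Y1 = 12508; r = 16; cross terms: (-31*-24 - 16*-34)=1288, (16*12 - 37*-24)=1080, (37*10 - 9*12)=262, (9*12 - 0*10)=108, (0*-34 - -31*12)=372; twice the area = |3110| = 3110; area = 1555; answer 1555
Step 3: Y2 = 1555; threaded value p + q = 1556; d = 4; total draws C(10,2) = 45; complement C(4,2) = 6; favorable 45 - 6 = 39; P = 13/15; answer 13/15

13/15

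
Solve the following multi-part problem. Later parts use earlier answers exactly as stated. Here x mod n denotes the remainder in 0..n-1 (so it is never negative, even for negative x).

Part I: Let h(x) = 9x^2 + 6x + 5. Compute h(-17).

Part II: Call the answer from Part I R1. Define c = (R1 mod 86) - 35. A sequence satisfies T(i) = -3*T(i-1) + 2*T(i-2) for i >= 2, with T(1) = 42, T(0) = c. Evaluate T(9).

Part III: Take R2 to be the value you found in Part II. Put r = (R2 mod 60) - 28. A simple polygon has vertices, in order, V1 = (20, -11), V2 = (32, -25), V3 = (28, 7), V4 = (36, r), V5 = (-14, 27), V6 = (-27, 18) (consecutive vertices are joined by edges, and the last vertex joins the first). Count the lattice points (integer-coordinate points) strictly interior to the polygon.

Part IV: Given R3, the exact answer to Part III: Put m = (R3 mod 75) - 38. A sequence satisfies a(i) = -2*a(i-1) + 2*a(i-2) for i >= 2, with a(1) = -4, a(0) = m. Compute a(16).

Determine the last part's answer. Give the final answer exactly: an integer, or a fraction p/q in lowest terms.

74239744

Part I: 9*(-17)^2 + 6*(-17)^1 + 5 = (2601) + (-102) + (5) = 2504; answer 2504
Part II: R1 = 2504; c = -25; T(2) = -3*(42) + 2*(-25) = -176; iterating: T(2)=-176, T(3)=612, T(4)=-2188, T(5)=7788, T(6)=-27740, T(7)=98796, T(8)=-351868, T(9)=1253196; answer 1253196
Part III: R2 = 1253196; r = 8; cross terms: (20*-25 - 32*-11)=-148, (32*7 - 28*-25)=924, (28*8 - 36*7)=-28, (36*27 - -14*8)=1084, (-14*18 - -27*27)=477, (-27*-11 - 20*18)=-63; twice the area = |2246| = 2246; area = 1123; boundary points = 2 + 4 + 1 + 1 + 1 + 1 = 10; strictly interior points = area - boundary/2 + 1 = 1119; answer 1119
Part IV: R3 = 1119; m = 31; a(2) = -2*(-4) + 2*(31) = 70; iterating: a(2)=70, a(3)=-148, a(4)=436, a(5)=-1168, a(6)=3208, a(7)=-8752, a(8)=23920, a(9)=-65344, a(10)=178528, a(11)=-487744, a(12)=1332544, a(13)=-3640576, a(14)=9946240, a(15)=-27173632, a(16)=74239744; answer 74239744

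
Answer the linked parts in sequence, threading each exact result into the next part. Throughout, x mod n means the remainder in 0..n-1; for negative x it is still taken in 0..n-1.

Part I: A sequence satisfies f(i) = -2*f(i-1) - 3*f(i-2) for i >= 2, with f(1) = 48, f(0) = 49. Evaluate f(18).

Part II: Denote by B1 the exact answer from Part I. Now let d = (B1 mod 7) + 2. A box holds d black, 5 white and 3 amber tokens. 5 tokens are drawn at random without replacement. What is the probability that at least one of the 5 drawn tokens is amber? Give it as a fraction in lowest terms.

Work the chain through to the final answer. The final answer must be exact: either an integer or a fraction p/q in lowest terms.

Part I: f(2) = -2*(48) - 3*(49) = -243; iterating: f(2)=-243, f(3)=342, f(4)=45, f(5)=-1116, f(6)=2097, f(7)=-846, f(8)=-4599, f(9)=11736, f(10)=-9675, f(11)=-15858, f(12)=60741, f(13)=-73908, f(14)=-34407, f(15)=290538, f(16)=-477855, f(17)=84096, f(18)=1265373; answer 1265373
Part II: B1 = 1265373; d = 6; total draws C(14,5) = 2002; complement C(11,5) = 462; favorable 2002 - 462 = 1540; P = 10/13; answer 10/13

10/13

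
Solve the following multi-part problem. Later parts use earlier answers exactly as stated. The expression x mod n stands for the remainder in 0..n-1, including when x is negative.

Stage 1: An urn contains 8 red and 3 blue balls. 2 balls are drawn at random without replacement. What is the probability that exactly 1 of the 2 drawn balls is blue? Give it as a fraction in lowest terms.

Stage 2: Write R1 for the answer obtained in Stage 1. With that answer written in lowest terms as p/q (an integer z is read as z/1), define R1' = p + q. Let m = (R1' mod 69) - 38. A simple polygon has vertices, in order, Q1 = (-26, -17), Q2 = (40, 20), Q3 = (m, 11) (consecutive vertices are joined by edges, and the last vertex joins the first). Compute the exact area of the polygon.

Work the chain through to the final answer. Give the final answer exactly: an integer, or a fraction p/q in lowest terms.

961

Stage 1: total draws C(11,2) = 55; favorable C(3,1)*C(8,1) = 24; P = 24/55; answer 24/55
Stage 2: R1 = 24/55; threaded value p + q = 79; m = -28; cross terms: (-26*20 - 40*-17)=160, (40*11 - -28*20)=1000, (-28*-17 - -26*11)=762; twice the area = |1922| = 1922; area = 961; answer 961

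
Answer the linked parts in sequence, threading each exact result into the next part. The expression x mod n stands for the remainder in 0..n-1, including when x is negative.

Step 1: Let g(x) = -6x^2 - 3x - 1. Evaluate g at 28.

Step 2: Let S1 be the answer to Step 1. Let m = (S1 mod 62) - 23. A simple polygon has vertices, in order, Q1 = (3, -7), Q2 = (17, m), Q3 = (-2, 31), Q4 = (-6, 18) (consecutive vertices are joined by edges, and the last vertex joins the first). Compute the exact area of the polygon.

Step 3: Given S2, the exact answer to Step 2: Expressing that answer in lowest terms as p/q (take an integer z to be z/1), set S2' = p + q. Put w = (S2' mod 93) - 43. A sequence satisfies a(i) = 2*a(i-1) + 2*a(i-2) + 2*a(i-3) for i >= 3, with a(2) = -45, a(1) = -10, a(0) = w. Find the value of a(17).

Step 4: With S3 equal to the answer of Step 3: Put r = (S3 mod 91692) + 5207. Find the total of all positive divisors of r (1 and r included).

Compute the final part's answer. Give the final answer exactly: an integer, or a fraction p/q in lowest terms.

91080

Step 1: -6*(28)^2 - 3*(28)^1 - 1 = (-4704) + (-84) + (-1) = -4789; answer -4789
Step 2: S1 = -4789; m = 24; cross terms: (3*24 - 17*-7)=191, (17*31 - -2*24)=575, (-2*18 - -6*31)=150, (-6*-7 - 3*18)=-12; twice the area = |904| = 904; area = 452; answer 452
Step 3: S2 = 452; threaded value p + q = 453; w = 38; a(3) = 2*(-45) + 2*(-10) + 2*(38) = -34; iterating: a(3)=-34, a(4)=-178, a(5)=-514, a(6)=-1452, a(7)=-4288, a(8)=-12508, a(9)=-36496, a(10)=-106584, a(11)=-311176, a(12)=-908512, a(13)=-2652544, a(14)=-7744464, a(15)=-22611040, a(16)=-66016096, a(17)=-192743200; answer -192743200
Step 4: S3 = -192743200; r = 90283; 90283 = 137 * 659; sigma = (1 + 137) * (1 + 659) = 138 * 660 = 91080; answer 91080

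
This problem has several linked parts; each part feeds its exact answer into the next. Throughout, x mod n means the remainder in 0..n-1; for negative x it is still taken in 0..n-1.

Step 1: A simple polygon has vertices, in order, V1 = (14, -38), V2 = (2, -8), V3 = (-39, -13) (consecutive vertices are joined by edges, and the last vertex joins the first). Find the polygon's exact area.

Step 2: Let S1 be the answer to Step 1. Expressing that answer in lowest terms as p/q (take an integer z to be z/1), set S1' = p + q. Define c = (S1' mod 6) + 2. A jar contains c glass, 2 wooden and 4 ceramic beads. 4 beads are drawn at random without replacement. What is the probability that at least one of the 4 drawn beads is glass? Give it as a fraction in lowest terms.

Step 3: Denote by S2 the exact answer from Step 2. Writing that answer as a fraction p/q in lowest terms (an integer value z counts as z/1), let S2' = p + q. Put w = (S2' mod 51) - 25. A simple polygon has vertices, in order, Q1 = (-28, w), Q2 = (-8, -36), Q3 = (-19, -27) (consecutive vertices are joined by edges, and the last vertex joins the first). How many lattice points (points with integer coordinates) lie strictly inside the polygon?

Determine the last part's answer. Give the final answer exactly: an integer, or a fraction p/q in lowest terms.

Step 1: cross terms: (14*-8 - 2*-38)=-36, (2*-13 - -39*-8)=-338, (-39*-38 - 14*-13)=1664; twice the area = |1290| = 1290; area = 645; answer 645
Step 2: S1 = 645; threaded value p + q = 646; c = 6; total draws C(12,4) = 495; complement C(6,4) = 15; favorable 495 - 15 = 480; P = 32/33; answer 32/33
Step 3: S2 = 32/33; threaded value p + q = 65; w = -11; cross terms: (-28*-36 - -8*-11)=920, (-8*-27 - -19*-36)=-468, (-19*-11 - -28*-27)=-547; twice the area = |-95| = 95; area = 95/2; boundary points = 5 + 1 + 1 = 7; strictly interior points = area - boundary/2 + 1 = 45; answer 45

45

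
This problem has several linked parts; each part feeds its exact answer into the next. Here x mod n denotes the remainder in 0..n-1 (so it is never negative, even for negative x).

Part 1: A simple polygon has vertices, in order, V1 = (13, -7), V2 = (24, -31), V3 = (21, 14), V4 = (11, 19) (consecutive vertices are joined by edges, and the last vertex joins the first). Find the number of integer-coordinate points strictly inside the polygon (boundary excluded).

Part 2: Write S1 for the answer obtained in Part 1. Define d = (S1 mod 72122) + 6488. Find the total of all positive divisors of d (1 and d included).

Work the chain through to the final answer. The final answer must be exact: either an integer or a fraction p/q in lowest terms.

16128

Part 1: cross terms: (13*-31 - 24*-7)=-235, (24*14 - 21*-31)=987, (21*19 - 11*14)=245, (11*-7 - 13*19)=-324; twice the area = |673| = 673; area = 673/2; boundary points = 1 + 3 + 5 + 2 = 11; strictly interior points = area - boundary/2 + 1 = 332; answer 332
Part 2: S1 = 332; d = 6820; 6820 = 2^2 * 5 * 11 * 31; sigma = (1 + 2 + 4) * (1 + 5) * (1 + 11) * (1 + 31) = 7 * 6 * 12 * 32 = 16128; answer 16128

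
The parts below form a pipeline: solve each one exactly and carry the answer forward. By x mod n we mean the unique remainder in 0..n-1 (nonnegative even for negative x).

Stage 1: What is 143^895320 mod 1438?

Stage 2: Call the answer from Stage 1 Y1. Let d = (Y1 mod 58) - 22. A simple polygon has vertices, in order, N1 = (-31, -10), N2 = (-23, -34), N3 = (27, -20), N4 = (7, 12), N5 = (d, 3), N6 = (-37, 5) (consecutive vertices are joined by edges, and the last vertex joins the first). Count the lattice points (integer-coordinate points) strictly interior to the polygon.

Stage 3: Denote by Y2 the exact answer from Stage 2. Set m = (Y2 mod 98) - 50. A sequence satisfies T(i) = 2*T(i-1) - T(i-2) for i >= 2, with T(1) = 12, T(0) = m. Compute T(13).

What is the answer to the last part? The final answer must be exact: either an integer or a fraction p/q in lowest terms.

Stage 1: squarings mod 1438: 143^1=143, 143^2=317, 143^4=1267, 143^8=481, 143^16=1281, 143^32=203, 143^64=945, 143^128=27, 143^256=729, 143^512=819, 143^1024=653, 143^2048=761, 143^4096=1045, 143^8192=583, 143^16384=521, 143^32768=1097, 143^65536=1241, 143^131072=1421, 143^262144=289, 143^524288=117; 143^895320 = 143^8 * 143^16 * 143^64 * 143^256 * 143^2048 * 143^8192 * 143^32768 * 143^65536 * 143^262144 * 143^524288 = 243 (mod 1438); answer 243
Stage 2: Y1 = 243; d = -11; cross terms: (-31*-34 - -23*-10)=824, (-23*-20 - 27*-34)=1378, (27*12 - 7*-20)=464, (7*3 - -11*12)=153, (-11*5 - -37*3)=56, (-37*-10 - -31*5)=525; twice the area = |3400| = 3400; area = 1700; boundary points = 8 + 2 + 4 + 9 + 2 + 3 = 28; strictly interior points = area - boundary/2 + 1 = 1687; answer 1687
Stage 3: Y2 = 1687; m = -29; T(2) = 2*(12) - 1*(-29) = 53; iterating: T(2)=53, T(3)=94, T(4)=135, T(5)=176, T(6)=217, T(7)=258, T(8)=299, T(9)=340, T(10)=381, T(11)=422, T(12)=463, T(13)=504; answer 504

504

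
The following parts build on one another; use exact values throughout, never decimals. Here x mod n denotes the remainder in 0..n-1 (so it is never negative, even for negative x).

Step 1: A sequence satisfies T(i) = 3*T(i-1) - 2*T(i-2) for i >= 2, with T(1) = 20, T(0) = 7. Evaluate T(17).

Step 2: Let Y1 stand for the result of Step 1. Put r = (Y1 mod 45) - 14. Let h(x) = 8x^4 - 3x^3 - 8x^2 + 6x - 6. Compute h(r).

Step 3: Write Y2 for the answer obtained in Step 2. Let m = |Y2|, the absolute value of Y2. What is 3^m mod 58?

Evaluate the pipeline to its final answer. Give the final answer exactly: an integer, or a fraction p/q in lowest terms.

15

Step 1: T(2) = 3*(20) - 2*(7) = 46; iterating: T(2)=46, T(3)=98, T(4)=202, T(5)=410, T(6)=826, T(7)=1658, T(8)=3322, T(9)=6650, T(10)=13306, T(11)=26618, T(12)=53242, T(13)=106490, T(14)=212986, T(15)=425978, T(16)=851962, T(17)=1703930; answer 1703930
Step 2: Y1 = 1703930; r = -9; 8*(-9)^4 - 3*(-9)^3 - 8*(-9)^2 + 6*(-9)^1 - 6 = (52488) + (2187) + (-648) + (-54) + (-6) = 53967; answer 53967
Step 3: Y2 = 53967; m = 53967; squarings mod 58: 3^1=3, 3^2=9, 3^4=23, 3^8=7, 3^16=49, 3^32=23, 3^64=7, 3^128=49, 3^256=23, 3^512=7, 3^1024=49, 3^2048=23, 3^4096=7, 3^8192=49, 3^16384=23, 3^32768=7; 3^53967 = 3^1 * 3^2 * 3^4 * 3^8 * 3^64 * 3^128 * 3^512 * 3^4096 * 3^16384 * 3^32768 = 15 (mod 58); answer 15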